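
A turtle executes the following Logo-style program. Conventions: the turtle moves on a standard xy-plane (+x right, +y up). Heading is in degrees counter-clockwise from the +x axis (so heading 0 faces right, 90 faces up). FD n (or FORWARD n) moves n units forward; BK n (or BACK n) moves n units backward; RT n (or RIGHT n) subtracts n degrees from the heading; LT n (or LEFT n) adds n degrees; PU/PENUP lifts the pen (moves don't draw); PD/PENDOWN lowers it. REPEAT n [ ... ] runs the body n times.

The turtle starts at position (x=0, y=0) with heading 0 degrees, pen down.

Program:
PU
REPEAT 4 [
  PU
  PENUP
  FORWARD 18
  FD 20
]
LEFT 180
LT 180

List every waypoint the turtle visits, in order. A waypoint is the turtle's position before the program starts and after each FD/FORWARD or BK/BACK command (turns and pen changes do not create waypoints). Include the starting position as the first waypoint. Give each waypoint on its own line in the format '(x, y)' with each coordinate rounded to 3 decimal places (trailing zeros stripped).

Executing turtle program step by step:
Start: pos=(0,0), heading=0, pen down
PU: pen up
REPEAT 4 [
  -- iteration 1/4 --
  PU: pen up
  PU: pen up
  FD 18: (0,0) -> (18,0) [heading=0, move]
  FD 20: (18,0) -> (38,0) [heading=0, move]
  -- iteration 2/4 --
  PU: pen up
  PU: pen up
  FD 18: (38,0) -> (56,0) [heading=0, move]
  FD 20: (56,0) -> (76,0) [heading=0, move]
  -- iteration 3/4 --
  PU: pen up
  PU: pen up
  FD 18: (76,0) -> (94,0) [heading=0, move]
  FD 20: (94,0) -> (114,0) [heading=0, move]
  -- iteration 4/4 --
  PU: pen up
  PU: pen up
  FD 18: (114,0) -> (132,0) [heading=0, move]
  FD 20: (132,0) -> (152,0) [heading=0, move]
]
LT 180: heading 0 -> 180
LT 180: heading 180 -> 0
Final: pos=(152,0), heading=0, 0 segment(s) drawn
Waypoints (9 total):
(0, 0)
(18, 0)
(38, 0)
(56, 0)
(76, 0)
(94, 0)
(114, 0)
(132, 0)
(152, 0)

Answer: (0, 0)
(18, 0)
(38, 0)
(56, 0)
(76, 0)
(94, 0)
(114, 0)
(132, 0)
(152, 0)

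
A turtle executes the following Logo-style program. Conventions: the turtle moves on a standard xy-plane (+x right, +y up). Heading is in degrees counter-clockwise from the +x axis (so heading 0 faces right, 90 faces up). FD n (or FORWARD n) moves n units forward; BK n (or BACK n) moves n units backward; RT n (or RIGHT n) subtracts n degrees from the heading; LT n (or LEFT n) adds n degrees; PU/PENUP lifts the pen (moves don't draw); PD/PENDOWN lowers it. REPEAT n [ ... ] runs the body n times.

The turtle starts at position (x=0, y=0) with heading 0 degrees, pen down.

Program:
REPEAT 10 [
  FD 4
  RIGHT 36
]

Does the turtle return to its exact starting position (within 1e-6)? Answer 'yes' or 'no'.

Executing turtle program step by step:
Start: pos=(0,0), heading=0, pen down
REPEAT 10 [
  -- iteration 1/10 --
  FD 4: (0,0) -> (4,0) [heading=0, draw]
  RT 36: heading 0 -> 324
  -- iteration 2/10 --
  FD 4: (4,0) -> (7.236,-2.351) [heading=324, draw]
  RT 36: heading 324 -> 288
  -- iteration 3/10 --
  FD 4: (7.236,-2.351) -> (8.472,-6.155) [heading=288, draw]
  RT 36: heading 288 -> 252
  -- iteration 4/10 --
  FD 4: (8.472,-6.155) -> (7.236,-9.96) [heading=252, draw]
  RT 36: heading 252 -> 216
  -- iteration 5/10 --
  FD 4: (7.236,-9.96) -> (4,-12.311) [heading=216, draw]
  RT 36: heading 216 -> 180
  -- iteration 6/10 --
  FD 4: (4,-12.311) -> (0,-12.311) [heading=180, draw]
  RT 36: heading 180 -> 144
  -- iteration 7/10 --
  FD 4: (0,-12.311) -> (-3.236,-9.96) [heading=144, draw]
  RT 36: heading 144 -> 108
  -- iteration 8/10 --
  FD 4: (-3.236,-9.96) -> (-4.472,-6.155) [heading=108, draw]
  RT 36: heading 108 -> 72
  -- iteration 9/10 --
  FD 4: (-4.472,-6.155) -> (-3.236,-2.351) [heading=72, draw]
  RT 36: heading 72 -> 36
  -- iteration 10/10 --
  FD 4: (-3.236,-2.351) -> (0,0) [heading=36, draw]
  RT 36: heading 36 -> 0
]
Final: pos=(0,0), heading=0, 10 segment(s) drawn

Start position: (0, 0)
Final position: (0, 0)
Distance = 0; < 1e-6 -> CLOSED

Answer: yes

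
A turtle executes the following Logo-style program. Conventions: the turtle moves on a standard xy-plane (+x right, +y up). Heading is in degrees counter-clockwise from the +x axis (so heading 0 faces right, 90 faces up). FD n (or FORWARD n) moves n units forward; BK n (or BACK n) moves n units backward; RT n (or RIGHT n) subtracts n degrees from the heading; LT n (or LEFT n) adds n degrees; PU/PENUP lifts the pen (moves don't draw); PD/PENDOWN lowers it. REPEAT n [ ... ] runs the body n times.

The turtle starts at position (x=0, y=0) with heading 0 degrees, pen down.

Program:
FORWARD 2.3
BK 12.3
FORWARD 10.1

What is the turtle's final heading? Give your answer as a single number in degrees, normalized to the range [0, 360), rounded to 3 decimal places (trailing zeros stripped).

Executing turtle program step by step:
Start: pos=(0,0), heading=0, pen down
FD 2.3: (0,0) -> (2.3,0) [heading=0, draw]
BK 12.3: (2.3,0) -> (-10,0) [heading=0, draw]
FD 10.1: (-10,0) -> (0.1,0) [heading=0, draw]
Final: pos=(0.1,0), heading=0, 3 segment(s) drawn

Answer: 0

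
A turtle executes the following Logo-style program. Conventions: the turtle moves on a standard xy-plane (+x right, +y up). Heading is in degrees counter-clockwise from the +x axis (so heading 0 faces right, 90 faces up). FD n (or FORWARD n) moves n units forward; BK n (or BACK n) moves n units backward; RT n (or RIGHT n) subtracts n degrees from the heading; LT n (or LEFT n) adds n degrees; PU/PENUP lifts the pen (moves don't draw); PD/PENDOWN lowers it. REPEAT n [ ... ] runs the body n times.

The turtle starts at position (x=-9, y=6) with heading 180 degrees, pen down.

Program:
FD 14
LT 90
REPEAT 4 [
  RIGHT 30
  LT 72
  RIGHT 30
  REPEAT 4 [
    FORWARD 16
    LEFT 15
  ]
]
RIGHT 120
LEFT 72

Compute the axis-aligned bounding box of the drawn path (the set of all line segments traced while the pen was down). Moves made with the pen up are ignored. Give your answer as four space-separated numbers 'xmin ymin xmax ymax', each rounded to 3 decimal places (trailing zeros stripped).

Answer: -23 -46.183 79.492 55.462

Derivation:
Executing turtle program step by step:
Start: pos=(-9,6), heading=180, pen down
FD 14: (-9,6) -> (-23,6) [heading=180, draw]
LT 90: heading 180 -> 270
REPEAT 4 [
  -- iteration 1/4 --
  RT 30: heading 270 -> 240
  LT 72: heading 240 -> 312
  RT 30: heading 312 -> 282
  REPEAT 4 [
    -- iteration 1/4 --
    FD 16: (-23,6) -> (-19.673,-9.65) [heading=282, draw]
    LT 15: heading 282 -> 297
    -- iteration 2/4 --
    FD 16: (-19.673,-9.65) -> (-12.41,-23.906) [heading=297, draw]
    LT 15: heading 297 -> 312
    -- iteration 3/4 --
    FD 16: (-12.41,-23.906) -> (-1.703,-35.797) [heading=312, draw]
    LT 15: heading 312 -> 327
    -- iteration 4/4 --
    FD 16: (-1.703,-35.797) -> (11.715,-44.511) [heading=327, draw]
    LT 15: heading 327 -> 342
  ]
  -- iteration 2/4 --
  RT 30: heading 342 -> 312
  LT 72: heading 312 -> 24
  RT 30: heading 24 -> 354
  REPEAT 4 [
    -- iteration 1/4 --
    FD 16: (11.715,-44.511) -> (27.628,-46.183) [heading=354, draw]
    LT 15: heading 354 -> 9
    -- iteration 2/4 --
    FD 16: (27.628,-46.183) -> (43.431,-43.681) [heading=9, draw]
    LT 15: heading 9 -> 24
    -- iteration 3/4 --
    FD 16: (43.431,-43.681) -> (58.047,-37.173) [heading=24, draw]
    LT 15: heading 24 -> 39
    -- iteration 4/4 --
    FD 16: (58.047,-37.173) -> (70.482,-27.104) [heading=39, draw]
    LT 15: heading 39 -> 54
  ]
  -- iteration 3/4 --
  RT 30: heading 54 -> 24
  LT 72: heading 24 -> 96
  RT 30: heading 96 -> 66
  REPEAT 4 [
    -- iteration 1/4 --
    FD 16: (70.482,-27.104) -> (76.989,-12.487) [heading=66, draw]
    LT 15: heading 66 -> 81
    -- iteration 2/4 --
    FD 16: (76.989,-12.487) -> (79.492,3.316) [heading=81, draw]
    LT 15: heading 81 -> 96
    -- iteration 3/4 --
    FD 16: (79.492,3.316) -> (77.82,19.228) [heading=96, draw]
    LT 15: heading 96 -> 111
    -- iteration 4/4 --
    FD 16: (77.82,19.228) -> (72.086,34.166) [heading=111, draw]
    LT 15: heading 111 -> 126
  ]
  -- iteration 4/4 --
  RT 30: heading 126 -> 96
  LT 72: heading 96 -> 168
  RT 30: heading 168 -> 138
  REPEAT 4 [
    -- iteration 1/4 --
    FD 16: (72.086,34.166) -> (60.196,44.872) [heading=138, draw]
    LT 15: heading 138 -> 153
    -- iteration 2/4 --
    FD 16: (60.196,44.872) -> (45.94,52.136) [heading=153, draw]
    LT 15: heading 153 -> 168
    -- iteration 3/4 --
    FD 16: (45.94,52.136) -> (30.289,55.462) [heading=168, draw]
    LT 15: heading 168 -> 183
    -- iteration 4/4 --
    FD 16: (30.289,55.462) -> (14.311,54.625) [heading=183, draw]
    LT 15: heading 183 -> 198
  ]
]
RT 120: heading 198 -> 78
LT 72: heading 78 -> 150
Final: pos=(14.311,54.625), heading=150, 17 segment(s) drawn

Segment endpoints: x in {-23, -19.673, -12.41, -9, -1.703, 11.715, 14.311, 27.628, 30.289, 43.431, 45.94, 58.047, 60.196, 70.482, 72.086, 76.989, 77.82, 79.492}, y in {-46.183, -44.511, -43.681, -37.173, -35.797, -27.104, -23.906, -12.487, -9.65, 3.316, 6, 6, 19.228, 34.166, 44.872, 52.136, 54.625, 55.462}
xmin=-23, ymin=-46.183, xmax=79.492, ymax=55.462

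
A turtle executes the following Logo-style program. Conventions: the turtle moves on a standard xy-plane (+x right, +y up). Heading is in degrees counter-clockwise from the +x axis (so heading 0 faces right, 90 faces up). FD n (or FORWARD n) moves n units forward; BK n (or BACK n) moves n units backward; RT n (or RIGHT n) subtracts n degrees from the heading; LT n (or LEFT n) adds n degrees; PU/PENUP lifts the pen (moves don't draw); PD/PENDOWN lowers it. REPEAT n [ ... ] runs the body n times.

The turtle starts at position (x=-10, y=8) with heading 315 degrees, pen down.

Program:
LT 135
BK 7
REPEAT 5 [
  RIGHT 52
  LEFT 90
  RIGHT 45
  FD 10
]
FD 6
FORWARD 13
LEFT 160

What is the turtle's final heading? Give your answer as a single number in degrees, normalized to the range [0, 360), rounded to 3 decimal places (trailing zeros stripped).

Executing turtle program step by step:
Start: pos=(-10,8), heading=315, pen down
LT 135: heading 315 -> 90
BK 7: (-10,8) -> (-10,1) [heading=90, draw]
REPEAT 5 [
  -- iteration 1/5 --
  RT 52: heading 90 -> 38
  LT 90: heading 38 -> 128
  RT 45: heading 128 -> 83
  FD 10: (-10,1) -> (-8.781,10.925) [heading=83, draw]
  -- iteration 2/5 --
  RT 52: heading 83 -> 31
  LT 90: heading 31 -> 121
  RT 45: heading 121 -> 76
  FD 10: (-8.781,10.925) -> (-6.362,20.628) [heading=76, draw]
  -- iteration 3/5 --
  RT 52: heading 76 -> 24
  LT 90: heading 24 -> 114
  RT 45: heading 114 -> 69
  FD 10: (-6.362,20.628) -> (-2.778,29.964) [heading=69, draw]
  -- iteration 4/5 --
  RT 52: heading 69 -> 17
  LT 90: heading 17 -> 107
  RT 45: heading 107 -> 62
  FD 10: (-2.778,29.964) -> (1.916,38.794) [heading=62, draw]
  -- iteration 5/5 --
  RT 52: heading 62 -> 10
  LT 90: heading 10 -> 100
  RT 45: heading 100 -> 55
  FD 10: (1.916,38.794) -> (7.652,46.985) [heading=55, draw]
]
FD 6: (7.652,46.985) -> (11.094,51.9) [heading=55, draw]
FD 13: (11.094,51.9) -> (18.55,62.549) [heading=55, draw]
LT 160: heading 55 -> 215
Final: pos=(18.55,62.549), heading=215, 8 segment(s) drawn

Answer: 215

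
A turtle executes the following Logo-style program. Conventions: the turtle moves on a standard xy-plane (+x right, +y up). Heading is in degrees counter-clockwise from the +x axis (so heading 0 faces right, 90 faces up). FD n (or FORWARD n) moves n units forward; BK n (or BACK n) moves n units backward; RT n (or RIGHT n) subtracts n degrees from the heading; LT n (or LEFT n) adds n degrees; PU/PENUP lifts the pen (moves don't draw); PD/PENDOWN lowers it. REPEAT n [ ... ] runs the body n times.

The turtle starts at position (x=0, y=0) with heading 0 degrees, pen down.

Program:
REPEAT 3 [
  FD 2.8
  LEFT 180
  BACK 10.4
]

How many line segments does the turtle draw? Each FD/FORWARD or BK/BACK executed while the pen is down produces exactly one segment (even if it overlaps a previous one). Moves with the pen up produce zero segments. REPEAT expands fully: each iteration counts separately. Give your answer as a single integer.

Executing turtle program step by step:
Start: pos=(0,0), heading=0, pen down
REPEAT 3 [
  -- iteration 1/3 --
  FD 2.8: (0,0) -> (2.8,0) [heading=0, draw]
  LT 180: heading 0 -> 180
  BK 10.4: (2.8,0) -> (13.2,0) [heading=180, draw]
  -- iteration 2/3 --
  FD 2.8: (13.2,0) -> (10.4,0) [heading=180, draw]
  LT 180: heading 180 -> 0
  BK 10.4: (10.4,0) -> (0,0) [heading=0, draw]
  -- iteration 3/3 --
  FD 2.8: (0,0) -> (2.8,0) [heading=0, draw]
  LT 180: heading 0 -> 180
  BK 10.4: (2.8,0) -> (13.2,0) [heading=180, draw]
]
Final: pos=(13.2,0), heading=180, 6 segment(s) drawn
Segments drawn: 6

Answer: 6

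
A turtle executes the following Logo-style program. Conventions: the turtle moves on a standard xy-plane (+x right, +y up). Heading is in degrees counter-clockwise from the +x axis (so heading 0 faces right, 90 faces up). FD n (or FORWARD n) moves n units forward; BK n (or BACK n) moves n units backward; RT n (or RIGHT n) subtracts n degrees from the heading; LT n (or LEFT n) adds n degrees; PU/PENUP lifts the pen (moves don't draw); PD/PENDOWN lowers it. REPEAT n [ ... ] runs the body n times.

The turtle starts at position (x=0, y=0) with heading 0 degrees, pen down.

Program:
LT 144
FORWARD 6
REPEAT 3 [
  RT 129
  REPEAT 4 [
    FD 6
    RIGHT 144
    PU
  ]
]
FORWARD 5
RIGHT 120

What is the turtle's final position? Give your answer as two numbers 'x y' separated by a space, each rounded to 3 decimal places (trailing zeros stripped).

Answer: 7.702 0.906

Derivation:
Executing turtle program step by step:
Start: pos=(0,0), heading=0, pen down
LT 144: heading 0 -> 144
FD 6: (0,0) -> (-4.854,3.527) [heading=144, draw]
REPEAT 3 [
  -- iteration 1/3 --
  RT 129: heading 144 -> 15
  REPEAT 4 [
    -- iteration 1/4 --
    FD 6: (-4.854,3.527) -> (0.941,5.08) [heading=15, draw]
    RT 144: heading 15 -> 231
    PU: pen up
    -- iteration 2/4 --
    FD 6: (0.941,5.08) -> (-2.834,0.417) [heading=231, move]
    RT 144: heading 231 -> 87
    PU: pen up
    -- iteration 3/4 --
    FD 6: (-2.834,0.417) -> (-2.52,6.409) [heading=87, move]
    RT 144: heading 87 -> 303
    PU: pen up
    -- iteration 4/4 --
    FD 6: (-2.52,6.409) -> (0.747,1.377) [heading=303, move]
    RT 144: heading 303 -> 159
    PU: pen up
  ]
  -- iteration 2/3 --
  RT 129: heading 159 -> 30
  REPEAT 4 [
    -- iteration 1/4 --
    FD 6: (0.747,1.377) -> (5.944,4.377) [heading=30, move]
    RT 144: heading 30 -> 246
    PU: pen up
    -- iteration 2/4 --
    FD 6: (5.944,4.377) -> (3.503,-1.105) [heading=246, move]
    RT 144: heading 246 -> 102
    PU: pen up
    -- iteration 3/4 --
    FD 6: (3.503,-1.105) -> (2.256,4.764) [heading=102, move]
    RT 144: heading 102 -> 318
    PU: pen up
    -- iteration 4/4 --
    FD 6: (2.256,4.764) -> (6.715,0.749) [heading=318, move]
    RT 144: heading 318 -> 174
    PU: pen up
  ]
  -- iteration 3/3 --
  RT 129: heading 174 -> 45
  REPEAT 4 [
    -- iteration 1/4 --
    FD 6: (6.715,0.749) -> (10.957,4.992) [heading=45, move]
    RT 144: heading 45 -> 261
    PU: pen up
    -- iteration 2/4 --
    FD 6: (10.957,4.992) -> (10.019,-0.934) [heading=261, move]
    RT 144: heading 261 -> 117
    PU: pen up
    -- iteration 3/4 --
    FD 6: (10.019,-0.934) -> (7.295,4.412) [heading=117, move]
    RT 144: heading 117 -> 333
    PU: pen up
    -- iteration 4/4 --
    FD 6: (7.295,4.412) -> (12.641,1.688) [heading=333, move]
    RT 144: heading 333 -> 189
    PU: pen up
  ]
]
FD 5: (12.641,1.688) -> (7.702,0.906) [heading=189, move]
RT 120: heading 189 -> 69
Final: pos=(7.702,0.906), heading=69, 2 segment(s) drawn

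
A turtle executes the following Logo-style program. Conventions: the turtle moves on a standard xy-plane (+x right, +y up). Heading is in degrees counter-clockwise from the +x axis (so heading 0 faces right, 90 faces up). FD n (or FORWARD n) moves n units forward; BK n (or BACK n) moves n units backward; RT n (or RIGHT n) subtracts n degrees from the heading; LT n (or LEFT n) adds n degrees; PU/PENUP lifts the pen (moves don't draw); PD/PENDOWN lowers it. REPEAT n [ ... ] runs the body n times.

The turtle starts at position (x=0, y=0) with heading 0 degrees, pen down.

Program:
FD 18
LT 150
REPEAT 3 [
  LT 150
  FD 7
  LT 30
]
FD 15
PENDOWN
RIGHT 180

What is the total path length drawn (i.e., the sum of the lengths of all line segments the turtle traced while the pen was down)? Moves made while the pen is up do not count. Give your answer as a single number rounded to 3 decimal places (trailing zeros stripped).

Executing turtle program step by step:
Start: pos=(0,0), heading=0, pen down
FD 18: (0,0) -> (18,0) [heading=0, draw]
LT 150: heading 0 -> 150
REPEAT 3 [
  -- iteration 1/3 --
  LT 150: heading 150 -> 300
  FD 7: (18,0) -> (21.5,-6.062) [heading=300, draw]
  LT 30: heading 300 -> 330
  -- iteration 2/3 --
  LT 150: heading 330 -> 120
  FD 7: (21.5,-6.062) -> (18,0) [heading=120, draw]
  LT 30: heading 120 -> 150
  -- iteration 3/3 --
  LT 150: heading 150 -> 300
  FD 7: (18,0) -> (21.5,-6.062) [heading=300, draw]
  LT 30: heading 300 -> 330
]
FD 15: (21.5,-6.062) -> (34.49,-13.562) [heading=330, draw]
PD: pen down
RT 180: heading 330 -> 150
Final: pos=(34.49,-13.562), heading=150, 5 segment(s) drawn

Segment lengths:
  seg 1: (0,0) -> (18,0), length = 18
  seg 2: (18,0) -> (21.5,-6.062), length = 7
  seg 3: (21.5,-6.062) -> (18,0), length = 7
  seg 4: (18,0) -> (21.5,-6.062), length = 7
  seg 5: (21.5,-6.062) -> (34.49,-13.562), length = 15
Total = 54

Answer: 54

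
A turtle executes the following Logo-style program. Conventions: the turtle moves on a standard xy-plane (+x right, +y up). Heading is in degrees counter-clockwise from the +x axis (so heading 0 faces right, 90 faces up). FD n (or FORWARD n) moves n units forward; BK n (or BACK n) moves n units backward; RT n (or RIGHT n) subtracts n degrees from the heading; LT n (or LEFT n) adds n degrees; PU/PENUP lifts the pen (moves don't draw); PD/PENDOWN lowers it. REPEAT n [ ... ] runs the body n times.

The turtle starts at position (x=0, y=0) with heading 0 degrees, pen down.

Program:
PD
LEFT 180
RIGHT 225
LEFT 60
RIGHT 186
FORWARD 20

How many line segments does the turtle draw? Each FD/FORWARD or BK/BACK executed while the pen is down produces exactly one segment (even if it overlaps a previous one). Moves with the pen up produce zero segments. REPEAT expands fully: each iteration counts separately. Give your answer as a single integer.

Executing turtle program step by step:
Start: pos=(0,0), heading=0, pen down
PD: pen down
LT 180: heading 0 -> 180
RT 225: heading 180 -> 315
LT 60: heading 315 -> 15
RT 186: heading 15 -> 189
FD 20: (0,0) -> (-19.754,-3.129) [heading=189, draw]
Final: pos=(-19.754,-3.129), heading=189, 1 segment(s) drawn
Segments drawn: 1

Answer: 1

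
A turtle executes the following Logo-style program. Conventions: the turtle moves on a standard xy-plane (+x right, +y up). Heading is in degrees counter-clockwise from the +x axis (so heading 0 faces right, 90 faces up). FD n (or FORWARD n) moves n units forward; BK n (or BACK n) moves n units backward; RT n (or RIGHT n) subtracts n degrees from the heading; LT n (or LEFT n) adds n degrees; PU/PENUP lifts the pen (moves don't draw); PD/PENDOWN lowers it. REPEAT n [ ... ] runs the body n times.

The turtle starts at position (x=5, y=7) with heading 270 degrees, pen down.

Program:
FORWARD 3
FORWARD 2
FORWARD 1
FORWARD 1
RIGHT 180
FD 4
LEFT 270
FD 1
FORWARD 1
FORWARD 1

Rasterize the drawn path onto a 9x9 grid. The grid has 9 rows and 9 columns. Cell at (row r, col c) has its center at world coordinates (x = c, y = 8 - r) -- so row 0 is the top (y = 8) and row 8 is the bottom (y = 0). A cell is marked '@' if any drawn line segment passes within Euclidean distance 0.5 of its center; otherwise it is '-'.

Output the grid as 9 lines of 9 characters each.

Segment 0: (5,7) -> (5,4)
Segment 1: (5,4) -> (5,2)
Segment 2: (5,2) -> (5,1)
Segment 3: (5,1) -> (5,0)
Segment 4: (5,0) -> (5,4)
Segment 5: (5,4) -> (6,4)
Segment 6: (6,4) -> (7,4)
Segment 7: (7,4) -> (8,4)

Answer: ---------
-----@---
-----@---
-----@---
-----@@@@
-----@---
-----@---
-----@---
-----@---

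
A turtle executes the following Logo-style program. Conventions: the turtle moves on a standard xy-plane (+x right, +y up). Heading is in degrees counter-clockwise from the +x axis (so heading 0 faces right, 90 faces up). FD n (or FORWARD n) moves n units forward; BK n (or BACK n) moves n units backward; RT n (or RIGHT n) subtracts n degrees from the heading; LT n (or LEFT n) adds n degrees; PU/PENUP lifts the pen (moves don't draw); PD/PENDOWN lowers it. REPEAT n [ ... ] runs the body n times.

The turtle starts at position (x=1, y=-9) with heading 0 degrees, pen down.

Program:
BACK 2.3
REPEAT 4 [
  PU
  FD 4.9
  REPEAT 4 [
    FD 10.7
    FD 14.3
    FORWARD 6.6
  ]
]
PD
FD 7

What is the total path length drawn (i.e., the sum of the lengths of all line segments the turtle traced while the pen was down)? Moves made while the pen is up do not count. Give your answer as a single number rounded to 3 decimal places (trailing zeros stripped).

Answer: 9.3

Derivation:
Executing turtle program step by step:
Start: pos=(1,-9), heading=0, pen down
BK 2.3: (1,-9) -> (-1.3,-9) [heading=0, draw]
REPEAT 4 [
  -- iteration 1/4 --
  PU: pen up
  FD 4.9: (-1.3,-9) -> (3.6,-9) [heading=0, move]
  REPEAT 4 [
    -- iteration 1/4 --
    FD 10.7: (3.6,-9) -> (14.3,-9) [heading=0, move]
    FD 14.3: (14.3,-9) -> (28.6,-9) [heading=0, move]
    FD 6.6: (28.6,-9) -> (35.2,-9) [heading=0, move]
    -- iteration 2/4 --
    FD 10.7: (35.2,-9) -> (45.9,-9) [heading=0, move]
    FD 14.3: (45.9,-9) -> (60.2,-9) [heading=0, move]
    FD 6.6: (60.2,-9) -> (66.8,-9) [heading=0, move]
    -- iteration 3/4 --
    FD 10.7: (66.8,-9) -> (77.5,-9) [heading=0, move]
    FD 14.3: (77.5,-9) -> (91.8,-9) [heading=0, move]
    FD 6.6: (91.8,-9) -> (98.4,-9) [heading=0, move]
    -- iteration 4/4 --
    FD 10.7: (98.4,-9) -> (109.1,-9) [heading=0, move]
    FD 14.3: (109.1,-9) -> (123.4,-9) [heading=0, move]
    FD 6.6: (123.4,-9) -> (130,-9) [heading=0, move]
  ]
  -- iteration 2/4 --
  PU: pen up
  FD 4.9: (130,-9) -> (134.9,-9) [heading=0, move]
  REPEAT 4 [
    -- iteration 1/4 --
    FD 10.7: (134.9,-9) -> (145.6,-9) [heading=0, move]
    FD 14.3: (145.6,-9) -> (159.9,-9) [heading=0, move]
    FD 6.6: (159.9,-9) -> (166.5,-9) [heading=0, move]
    -- iteration 2/4 --
    FD 10.7: (166.5,-9) -> (177.2,-9) [heading=0, move]
    FD 14.3: (177.2,-9) -> (191.5,-9) [heading=0, move]
    FD 6.6: (191.5,-9) -> (198.1,-9) [heading=0, move]
    -- iteration 3/4 --
    FD 10.7: (198.1,-9) -> (208.8,-9) [heading=0, move]
    FD 14.3: (208.8,-9) -> (223.1,-9) [heading=0, move]
    FD 6.6: (223.1,-9) -> (229.7,-9) [heading=0, move]
    -- iteration 4/4 --
    FD 10.7: (229.7,-9) -> (240.4,-9) [heading=0, move]
    FD 14.3: (240.4,-9) -> (254.7,-9) [heading=0, move]
    FD 6.6: (254.7,-9) -> (261.3,-9) [heading=0, move]
  ]
  -- iteration 3/4 --
  PU: pen up
  FD 4.9: (261.3,-9) -> (266.2,-9) [heading=0, move]
  REPEAT 4 [
    -- iteration 1/4 --
    FD 10.7: (266.2,-9) -> (276.9,-9) [heading=0, move]
    FD 14.3: (276.9,-9) -> (291.2,-9) [heading=0, move]
    FD 6.6: (291.2,-9) -> (297.8,-9) [heading=0, move]
    -- iteration 2/4 --
    FD 10.7: (297.8,-9) -> (308.5,-9) [heading=0, move]
    FD 14.3: (308.5,-9) -> (322.8,-9) [heading=0, move]
    FD 6.6: (322.8,-9) -> (329.4,-9) [heading=0, move]
    -- iteration 3/4 --
    FD 10.7: (329.4,-9) -> (340.1,-9) [heading=0, move]
    FD 14.3: (340.1,-9) -> (354.4,-9) [heading=0, move]
    FD 6.6: (354.4,-9) -> (361,-9) [heading=0, move]
    -- iteration 4/4 --
    FD 10.7: (361,-9) -> (371.7,-9) [heading=0, move]
    FD 14.3: (371.7,-9) -> (386,-9) [heading=0, move]
    FD 6.6: (386,-9) -> (392.6,-9) [heading=0, move]
  ]
  -- iteration 4/4 --
  PU: pen up
  FD 4.9: (392.6,-9) -> (397.5,-9) [heading=0, move]
  REPEAT 4 [
    -- iteration 1/4 --
    FD 10.7: (397.5,-9) -> (408.2,-9) [heading=0, move]
    FD 14.3: (408.2,-9) -> (422.5,-9) [heading=0, move]
    FD 6.6: (422.5,-9) -> (429.1,-9) [heading=0, move]
    -- iteration 2/4 --
    FD 10.7: (429.1,-9) -> (439.8,-9) [heading=0, move]
    FD 14.3: (439.8,-9) -> (454.1,-9) [heading=0, move]
    FD 6.6: (454.1,-9) -> (460.7,-9) [heading=0, move]
    -- iteration 3/4 --
    FD 10.7: (460.7,-9) -> (471.4,-9) [heading=0, move]
    FD 14.3: (471.4,-9) -> (485.7,-9) [heading=0, move]
    FD 6.6: (485.7,-9) -> (492.3,-9) [heading=0, move]
    -- iteration 4/4 --
    FD 10.7: (492.3,-9) -> (503,-9) [heading=0, move]
    FD 14.3: (503,-9) -> (517.3,-9) [heading=0, move]
    FD 6.6: (517.3,-9) -> (523.9,-9) [heading=0, move]
  ]
]
PD: pen down
FD 7: (523.9,-9) -> (530.9,-9) [heading=0, draw]
Final: pos=(530.9,-9), heading=0, 2 segment(s) drawn

Segment lengths:
  seg 1: (1,-9) -> (-1.3,-9), length = 2.3
  seg 2: (523.9,-9) -> (530.9,-9), length = 7
Total = 9.3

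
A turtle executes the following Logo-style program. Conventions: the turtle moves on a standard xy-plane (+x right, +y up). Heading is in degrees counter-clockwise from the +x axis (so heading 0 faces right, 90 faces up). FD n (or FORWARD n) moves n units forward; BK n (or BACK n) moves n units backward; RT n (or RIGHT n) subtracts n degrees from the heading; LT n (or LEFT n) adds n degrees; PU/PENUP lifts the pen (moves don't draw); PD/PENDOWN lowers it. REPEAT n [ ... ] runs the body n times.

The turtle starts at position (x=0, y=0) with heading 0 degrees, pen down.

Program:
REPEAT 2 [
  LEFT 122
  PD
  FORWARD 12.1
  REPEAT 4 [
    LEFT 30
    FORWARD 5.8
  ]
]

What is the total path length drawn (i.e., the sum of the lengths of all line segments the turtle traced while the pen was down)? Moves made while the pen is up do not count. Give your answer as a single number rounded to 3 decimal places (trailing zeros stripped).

Executing turtle program step by step:
Start: pos=(0,0), heading=0, pen down
REPEAT 2 [
  -- iteration 1/2 --
  LT 122: heading 0 -> 122
  PD: pen down
  FD 12.1: (0,0) -> (-6.412,10.261) [heading=122, draw]
  REPEAT 4 [
    -- iteration 1/4 --
    LT 30: heading 122 -> 152
    FD 5.8: (-6.412,10.261) -> (-11.533,12.984) [heading=152, draw]
    -- iteration 2/4 --
    LT 30: heading 152 -> 182
    FD 5.8: (-11.533,12.984) -> (-17.33,12.782) [heading=182, draw]
    -- iteration 3/4 --
    LT 30: heading 182 -> 212
    FD 5.8: (-17.33,12.782) -> (-22.248,9.708) [heading=212, draw]
    -- iteration 4/4 --
    LT 30: heading 212 -> 242
    FD 5.8: (-22.248,9.708) -> (-24.971,4.587) [heading=242, draw]
  ]
  -- iteration 2/2 --
  LT 122: heading 242 -> 4
  PD: pen down
  FD 12.1: (-24.971,4.587) -> (-12.901,5.431) [heading=4, draw]
  REPEAT 4 [
    -- iteration 1/4 --
    LT 30: heading 4 -> 34
    FD 5.8: (-12.901,5.431) -> (-8.092,8.675) [heading=34, draw]
    -- iteration 2/4 --
    LT 30: heading 34 -> 64
    FD 5.8: (-8.092,8.675) -> (-5.55,13.888) [heading=64, draw]
    -- iteration 3/4 --
    LT 30: heading 64 -> 94
    FD 5.8: (-5.55,13.888) -> (-5.954,19.674) [heading=94, draw]
    -- iteration 4/4 --
    LT 30: heading 94 -> 124
    FD 5.8: (-5.954,19.674) -> (-9.198,24.482) [heading=124, draw]
  ]
]
Final: pos=(-9.198,24.482), heading=124, 10 segment(s) drawn

Segment lengths:
  seg 1: (0,0) -> (-6.412,10.261), length = 12.1
  seg 2: (-6.412,10.261) -> (-11.533,12.984), length = 5.8
  seg 3: (-11.533,12.984) -> (-17.33,12.782), length = 5.8
  seg 4: (-17.33,12.782) -> (-22.248,9.708), length = 5.8
  seg 5: (-22.248,9.708) -> (-24.971,4.587), length = 5.8
  seg 6: (-24.971,4.587) -> (-12.901,5.431), length = 12.1
  seg 7: (-12.901,5.431) -> (-8.092,8.675), length = 5.8
  seg 8: (-8.092,8.675) -> (-5.55,13.888), length = 5.8
  seg 9: (-5.55,13.888) -> (-5.954,19.674), length = 5.8
  seg 10: (-5.954,19.674) -> (-9.198,24.482), length = 5.8
Total = 70.6

Answer: 70.6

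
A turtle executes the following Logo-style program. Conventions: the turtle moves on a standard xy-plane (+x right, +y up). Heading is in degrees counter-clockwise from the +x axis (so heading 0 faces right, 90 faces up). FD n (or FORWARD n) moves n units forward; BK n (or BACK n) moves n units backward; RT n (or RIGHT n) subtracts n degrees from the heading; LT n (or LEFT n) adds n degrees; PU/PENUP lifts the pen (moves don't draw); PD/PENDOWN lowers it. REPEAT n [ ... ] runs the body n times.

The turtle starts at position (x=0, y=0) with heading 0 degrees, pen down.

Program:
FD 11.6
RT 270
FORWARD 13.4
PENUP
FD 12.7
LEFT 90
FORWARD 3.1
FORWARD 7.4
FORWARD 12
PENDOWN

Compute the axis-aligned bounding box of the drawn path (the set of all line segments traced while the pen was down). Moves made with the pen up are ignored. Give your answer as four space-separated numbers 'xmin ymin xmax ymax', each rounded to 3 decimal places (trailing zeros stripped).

Executing turtle program step by step:
Start: pos=(0,0), heading=0, pen down
FD 11.6: (0,0) -> (11.6,0) [heading=0, draw]
RT 270: heading 0 -> 90
FD 13.4: (11.6,0) -> (11.6,13.4) [heading=90, draw]
PU: pen up
FD 12.7: (11.6,13.4) -> (11.6,26.1) [heading=90, move]
LT 90: heading 90 -> 180
FD 3.1: (11.6,26.1) -> (8.5,26.1) [heading=180, move]
FD 7.4: (8.5,26.1) -> (1.1,26.1) [heading=180, move]
FD 12: (1.1,26.1) -> (-10.9,26.1) [heading=180, move]
PD: pen down
Final: pos=(-10.9,26.1), heading=180, 2 segment(s) drawn

Segment endpoints: x in {0, 11.6, 11.6}, y in {0, 13.4}
xmin=0, ymin=0, xmax=11.6, ymax=13.4

Answer: 0 0 11.6 13.4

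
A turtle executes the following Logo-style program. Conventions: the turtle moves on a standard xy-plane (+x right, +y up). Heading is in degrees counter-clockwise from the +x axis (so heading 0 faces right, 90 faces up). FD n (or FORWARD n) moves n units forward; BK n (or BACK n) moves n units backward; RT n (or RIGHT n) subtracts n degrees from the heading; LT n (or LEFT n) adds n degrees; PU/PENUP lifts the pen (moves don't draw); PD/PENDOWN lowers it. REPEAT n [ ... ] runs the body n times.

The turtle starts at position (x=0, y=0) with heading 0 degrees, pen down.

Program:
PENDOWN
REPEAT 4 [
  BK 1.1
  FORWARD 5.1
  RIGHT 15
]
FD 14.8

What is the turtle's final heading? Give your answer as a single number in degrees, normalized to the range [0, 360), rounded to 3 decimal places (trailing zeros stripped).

Answer: 300

Derivation:
Executing turtle program step by step:
Start: pos=(0,0), heading=0, pen down
PD: pen down
REPEAT 4 [
  -- iteration 1/4 --
  BK 1.1: (0,0) -> (-1.1,0) [heading=0, draw]
  FD 5.1: (-1.1,0) -> (4,0) [heading=0, draw]
  RT 15: heading 0 -> 345
  -- iteration 2/4 --
  BK 1.1: (4,0) -> (2.937,0.285) [heading=345, draw]
  FD 5.1: (2.937,0.285) -> (7.864,-1.035) [heading=345, draw]
  RT 15: heading 345 -> 330
  -- iteration 3/4 --
  BK 1.1: (7.864,-1.035) -> (6.911,-0.485) [heading=330, draw]
  FD 5.1: (6.911,-0.485) -> (11.328,-3.035) [heading=330, draw]
  RT 15: heading 330 -> 315
  -- iteration 4/4 --
  BK 1.1: (11.328,-3.035) -> (10.55,-2.257) [heading=315, draw]
  FD 5.1: (10.55,-2.257) -> (14.156,-5.864) [heading=315, draw]
  RT 15: heading 315 -> 300
]
FD 14.8: (14.156,-5.864) -> (21.556,-18.681) [heading=300, draw]
Final: pos=(21.556,-18.681), heading=300, 9 segment(s) drawn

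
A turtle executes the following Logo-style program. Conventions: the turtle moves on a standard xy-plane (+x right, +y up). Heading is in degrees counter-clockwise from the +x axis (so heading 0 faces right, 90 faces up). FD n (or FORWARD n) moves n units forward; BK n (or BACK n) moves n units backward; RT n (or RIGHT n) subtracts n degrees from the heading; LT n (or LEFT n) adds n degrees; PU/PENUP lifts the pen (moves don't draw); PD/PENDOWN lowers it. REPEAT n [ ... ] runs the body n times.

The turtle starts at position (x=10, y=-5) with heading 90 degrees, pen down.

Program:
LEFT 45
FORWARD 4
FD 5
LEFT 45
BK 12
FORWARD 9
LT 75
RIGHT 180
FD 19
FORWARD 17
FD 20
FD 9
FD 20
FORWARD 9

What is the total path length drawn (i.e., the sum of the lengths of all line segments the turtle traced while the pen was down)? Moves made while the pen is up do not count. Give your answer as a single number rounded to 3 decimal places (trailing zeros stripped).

Executing turtle program step by step:
Start: pos=(10,-5), heading=90, pen down
LT 45: heading 90 -> 135
FD 4: (10,-5) -> (7.172,-2.172) [heading=135, draw]
FD 5: (7.172,-2.172) -> (3.636,1.364) [heading=135, draw]
LT 45: heading 135 -> 180
BK 12: (3.636,1.364) -> (15.636,1.364) [heading=180, draw]
FD 9: (15.636,1.364) -> (6.636,1.364) [heading=180, draw]
LT 75: heading 180 -> 255
RT 180: heading 255 -> 75
FD 19: (6.636,1.364) -> (11.554,19.717) [heading=75, draw]
FD 17: (11.554,19.717) -> (15.954,36.137) [heading=75, draw]
FD 20: (15.954,36.137) -> (21.13,55.456) [heading=75, draw]
FD 9: (21.13,55.456) -> (23.459,64.149) [heading=75, draw]
FD 20: (23.459,64.149) -> (28.636,83.468) [heading=75, draw]
FD 9: (28.636,83.468) -> (30.965,92.161) [heading=75, draw]
Final: pos=(30.965,92.161), heading=75, 10 segment(s) drawn

Segment lengths:
  seg 1: (10,-5) -> (7.172,-2.172), length = 4
  seg 2: (7.172,-2.172) -> (3.636,1.364), length = 5
  seg 3: (3.636,1.364) -> (15.636,1.364), length = 12
  seg 4: (15.636,1.364) -> (6.636,1.364), length = 9
  seg 5: (6.636,1.364) -> (11.554,19.717), length = 19
  seg 6: (11.554,19.717) -> (15.954,36.137), length = 17
  seg 7: (15.954,36.137) -> (21.13,55.456), length = 20
  seg 8: (21.13,55.456) -> (23.459,64.149), length = 9
  seg 9: (23.459,64.149) -> (28.636,83.468), length = 20
  seg 10: (28.636,83.468) -> (30.965,92.161), length = 9
Total = 124

Answer: 124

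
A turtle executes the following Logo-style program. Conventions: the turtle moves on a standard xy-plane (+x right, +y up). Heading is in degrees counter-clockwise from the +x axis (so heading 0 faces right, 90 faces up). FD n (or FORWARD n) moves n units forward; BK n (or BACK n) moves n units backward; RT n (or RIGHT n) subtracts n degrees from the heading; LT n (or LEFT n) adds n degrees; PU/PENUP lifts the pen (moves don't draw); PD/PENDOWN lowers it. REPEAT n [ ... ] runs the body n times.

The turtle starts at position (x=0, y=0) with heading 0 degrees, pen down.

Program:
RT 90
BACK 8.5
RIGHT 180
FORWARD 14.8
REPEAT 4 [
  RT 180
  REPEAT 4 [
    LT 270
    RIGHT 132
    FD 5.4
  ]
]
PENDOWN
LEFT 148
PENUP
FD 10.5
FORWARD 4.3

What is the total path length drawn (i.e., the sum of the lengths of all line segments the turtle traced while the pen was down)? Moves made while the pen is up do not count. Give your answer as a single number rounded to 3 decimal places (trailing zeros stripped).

Executing turtle program step by step:
Start: pos=(0,0), heading=0, pen down
RT 90: heading 0 -> 270
BK 8.5: (0,0) -> (0,8.5) [heading=270, draw]
RT 180: heading 270 -> 90
FD 14.8: (0,8.5) -> (0,23.3) [heading=90, draw]
REPEAT 4 [
  -- iteration 1/4 --
  RT 180: heading 90 -> 270
  REPEAT 4 [
    -- iteration 1/4 --
    LT 270: heading 270 -> 180
    RT 132: heading 180 -> 48
    FD 5.4: (0,23.3) -> (3.613,27.313) [heading=48, draw]
    -- iteration 2/4 --
    LT 270: heading 48 -> 318
    RT 132: heading 318 -> 186
    FD 5.4: (3.613,27.313) -> (-1.757,26.749) [heading=186, draw]
    -- iteration 3/4 --
    LT 270: heading 186 -> 96
    RT 132: heading 96 -> 324
    FD 5.4: (-1.757,26.749) -> (2.612,23.574) [heading=324, draw]
    -- iteration 4/4 --
    LT 270: heading 324 -> 234
    RT 132: heading 234 -> 102
    FD 5.4: (2.612,23.574) -> (1.489,28.856) [heading=102, draw]
  ]
  -- iteration 2/4 --
  RT 180: heading 102 -> 282
  REPEAT 4 [
    -- iteration 1/4 --
    LT 270: heading 282 -> 192
    RT 132: heading 192 -> 60
    FD 5.4: (1.489,28.856) -> (4.189,33.533) [heading=60, draw]
    -- iteration 2/4 --
    LT 270: heading 60 -> 330
    RT 132: heading 330 -> 198
    FD 5.4: (4.189,33.533) -> (-0.947,31.864) [heading=198, draw]
    -- iteration 3/4 --
    LT 270: heading 198 -> 108
    RT 132: heading 108 -> 336
    FD 5.4: (-0.947,31.864) -> (3.986,29.668) [heading=336, draw]
    -- iteration 4/4 --
    LT 270: heading 336 -> 246
    RT 132: heading 246 -> 114
    FD 5.4: (3.986,29.668) -> (1.79,34.601) [heading=114, draw]
  ]
  -- iteration 3/4 --
  RT 180: heading 114 -> 294
  REPEAT 4 [
    -- iteration 1/4 --
    LT 270: heading 294 -> 204
    RT 132: heading 204 -> 72
    FD 5.4: (1.79,34.601) -> (3.459,39.737) [heading=72, draw]
    -- iteration 2/4 --
    LT 270: heading 72 -> 342
    RT 132: heading 342 -> 210
    FD 5.4: (3.459,39.737) -> (-1.218,37.037) [heading=210, draw]
    -- iteration 3/4 --
    LT 270: heading 210 -> 120
    RT 132: heading 120 -> 348
    FD 5.4: (-1.218,37.037) -> (4.064,35.914) [heading=348, draw]
    -- iteration 4/4 --
    LT 270: heading 348 -> 258
    RT 132: heading 258 -> 126
    FD 5.4: (4.064,35.914) -> (0.89,40.283) [heading=126, draw]
  ]
  -- iteration 4/4 --
  RT 180: heading 126 -> 306
  REPEAT 4 [
    -- iteration 1/4 --
    LT 270: heading 306 -> 216
    RT 132: heading 216 -> 84
    FD 5.4: (0.89,40.283) -> (1.454,45.653) [heading=84, draw]
    -- iteration 2/4 --
    LT 270: heading 84 -> 354
    RT 132: heading 354 -> 222
    FD 5.4: (1.454,45.653) -> (-2.558,42.04) [heading=222, draw]
    -- iteration 3/4 --
    LT 270: heading 222 -> 132
    RT 132: heading 132 -> 0
    FD 5.4: (-2.558,42.04) -> (2.842,42.04) [heading=0, draw]
    -- iteration 4/4 --
    LT 270: heading 0 -> 270
    RT 132: heading 270 -> 138
    FD 5.4: (2.842,42.04) -> (-1.171,45.653) [heading=138, draw]
  ]
]
PD: pen down
LT 148: heading 138 -> 286
PU: pen up
FD 10.5: (-1.171,45.653) -> (1.723,35.56) [heading=286, move]
FD 4.3: (1.723,35.56) -> (2.908,31.427) [heading=286, move]
Final: pos=(2.908,31.427), heading=286, 18 segment(s) drawn

Segment lengths:
  seg 1: (0,0) -> (0,8.5), length = 8.5
  seg 2: (0,8.5) -> (0,23.3), length = 14.8
  seg 3: (0,23.3) -> (3.613,27.313), length = 5.4
  seg 4: (3.613,27.313) -> (-1.757,26.749), length = 5.4
  seg 5: (-1.757,26.749) -> (2.612,23.574), length = 5.4
  seg 6: (2.612,23.574) -> (1.489,28.856), length = 5.4
  seg 7: (1.489,28.856) -> (4.189,33.533), length = 5.4
  seg 8: (4.189,33.533) -> (-0.947,31.864), length = 5.4
  seg 9: (-0.947,31.864) -> (3.986,29.668), length = 5.4
  seg 10: (3.986,29.668) -> (1.79,34.601), length = 5.4
  seg 11: (1.79,34.601) -> (3.459,39.737), length = 5.4
  seg 12: (3.459,39.737) -> (-1.218,37.037), length = 5.4
  seg 13: (-1.218,37.037) -> (4.064,35.914), length = 5.4
  seg 14: (4.064,35.914) -> (0.89,40.283), length = 5.4
  seg 15: (0.89,40.283) -> (1.454,45.653), length = 5.4
  seg 16: (1.454,45.653) -> (-2.558,42.04), length = 5.4
  seg 17: (-2.558,42.04) -> (2.842,42.04), length = 5.4
  seg 18: (2.842,42.04) -> (-1.171,45.653), length = 5.4
Total = 109.7

Answer: 109.7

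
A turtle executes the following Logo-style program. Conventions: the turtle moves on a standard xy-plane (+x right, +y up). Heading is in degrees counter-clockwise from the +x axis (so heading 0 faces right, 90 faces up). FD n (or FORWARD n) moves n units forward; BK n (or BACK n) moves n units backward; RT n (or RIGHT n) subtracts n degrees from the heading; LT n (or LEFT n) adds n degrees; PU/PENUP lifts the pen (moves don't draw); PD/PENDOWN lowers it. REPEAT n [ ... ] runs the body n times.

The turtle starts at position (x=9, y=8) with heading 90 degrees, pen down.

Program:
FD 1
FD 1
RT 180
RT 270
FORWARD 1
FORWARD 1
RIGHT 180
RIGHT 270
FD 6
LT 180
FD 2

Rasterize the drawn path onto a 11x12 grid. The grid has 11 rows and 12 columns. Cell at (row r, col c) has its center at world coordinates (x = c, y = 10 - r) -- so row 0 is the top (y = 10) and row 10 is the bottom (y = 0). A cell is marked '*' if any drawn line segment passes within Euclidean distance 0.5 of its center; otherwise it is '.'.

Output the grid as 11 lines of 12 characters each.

Answer: .........***
.........*.*
.........*.*
...........*
...........*
...........*
...........*
............
............
............
............

Derivation:
Segment 0: (9,8) -> (9,9)
Segment 1: (9,9) -> (9,10)
Segment 2: (9,10) -> (10,10)
Segment 3: (10,10) -> (11,10)
Segment 4: (11,10) -> (11,4)
Segment 5: (11,4) -> (11,6)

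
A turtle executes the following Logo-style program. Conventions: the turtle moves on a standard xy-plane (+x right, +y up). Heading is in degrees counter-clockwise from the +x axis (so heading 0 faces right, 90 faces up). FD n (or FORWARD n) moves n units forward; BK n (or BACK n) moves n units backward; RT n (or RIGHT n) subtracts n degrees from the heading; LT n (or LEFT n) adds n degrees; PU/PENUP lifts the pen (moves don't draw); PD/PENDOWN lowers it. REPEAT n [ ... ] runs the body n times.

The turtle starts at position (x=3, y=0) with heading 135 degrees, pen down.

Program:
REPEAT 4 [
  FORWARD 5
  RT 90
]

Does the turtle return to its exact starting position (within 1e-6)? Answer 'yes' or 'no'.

Executing turtle program step by step:
Start: pos=(3,0), heading=135, pen down
REPEAT 4 [
  -- iteration 1/4 --
  FD 5: (3,0) -> (-0.536,3.536) [heading=135, draw]
  RT 90: heading 135 -> 45
  -- iteration 2/4 --
  FD 5: (-0.536,3.536) -> (3,7.071) [heading=45, draw]
  RT 90: heading 45 -> 315
  -- iteration 3/4 --
  FD 5: (3,7.071) -> (6.536,3.536) [heading=315, draw]
  RT 90: heading 315 -> 225
  -- iteration 4/4 --
  FD 5: (6.536,3.536) -> (3,0) [heading=225, draw]
  RT 90: heading 225 -> 135
]
Final: pos=(3,0), heading=135, 4 segment(s) drawn

Start position: (3, 0)
Final position: (3, 0)
Distance = 0; < 1e-6 -> CLOSED

Answer: yes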